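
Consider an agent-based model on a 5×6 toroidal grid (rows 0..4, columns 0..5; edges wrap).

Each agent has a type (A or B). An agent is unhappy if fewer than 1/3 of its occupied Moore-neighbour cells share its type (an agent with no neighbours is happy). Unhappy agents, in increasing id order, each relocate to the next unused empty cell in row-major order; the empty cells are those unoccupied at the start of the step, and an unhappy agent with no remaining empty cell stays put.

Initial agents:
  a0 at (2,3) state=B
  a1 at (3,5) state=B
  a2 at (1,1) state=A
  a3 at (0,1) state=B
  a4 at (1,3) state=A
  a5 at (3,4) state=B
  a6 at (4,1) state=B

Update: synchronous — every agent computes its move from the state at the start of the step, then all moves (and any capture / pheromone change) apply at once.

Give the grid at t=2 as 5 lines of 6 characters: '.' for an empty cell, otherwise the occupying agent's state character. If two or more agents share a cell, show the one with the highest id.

t=1: a0@(2,3):B a1@(3,5):B a2@(0,0):A a3@(0,1):B a4@(0,2):A a5@(3,4):B a6@(4,1):B
t=2: a0@(2,3):B a1@(3,5):B a2@(0,3):A a3@(0,1):B a4@(0,4):A a5@(3,4):B a6@(4,1):B

.B.AA.
......
...B..
....BB
.B....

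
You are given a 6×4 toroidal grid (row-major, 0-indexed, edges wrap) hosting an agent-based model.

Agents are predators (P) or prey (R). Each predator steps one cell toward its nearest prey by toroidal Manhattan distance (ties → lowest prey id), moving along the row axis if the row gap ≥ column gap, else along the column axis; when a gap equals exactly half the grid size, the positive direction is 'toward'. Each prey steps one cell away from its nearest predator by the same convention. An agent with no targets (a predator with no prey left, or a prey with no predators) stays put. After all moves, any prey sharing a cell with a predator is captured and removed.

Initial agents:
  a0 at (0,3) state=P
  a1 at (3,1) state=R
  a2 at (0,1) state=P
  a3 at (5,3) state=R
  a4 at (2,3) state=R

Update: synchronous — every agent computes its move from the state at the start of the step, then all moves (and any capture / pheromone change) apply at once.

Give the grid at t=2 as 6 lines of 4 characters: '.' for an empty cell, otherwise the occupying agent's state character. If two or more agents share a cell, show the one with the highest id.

t=1: a0@(5,3):P a1@(2,1):R a2@(1,1):P a3@(4,3):R a4@(3,3):R
t=2: a0@(4,3):P a1@(3,1):R a2@(2,1):P a3@(3,3):R a4@(2,3):R

....
....
.P.R
.R.R
...P
....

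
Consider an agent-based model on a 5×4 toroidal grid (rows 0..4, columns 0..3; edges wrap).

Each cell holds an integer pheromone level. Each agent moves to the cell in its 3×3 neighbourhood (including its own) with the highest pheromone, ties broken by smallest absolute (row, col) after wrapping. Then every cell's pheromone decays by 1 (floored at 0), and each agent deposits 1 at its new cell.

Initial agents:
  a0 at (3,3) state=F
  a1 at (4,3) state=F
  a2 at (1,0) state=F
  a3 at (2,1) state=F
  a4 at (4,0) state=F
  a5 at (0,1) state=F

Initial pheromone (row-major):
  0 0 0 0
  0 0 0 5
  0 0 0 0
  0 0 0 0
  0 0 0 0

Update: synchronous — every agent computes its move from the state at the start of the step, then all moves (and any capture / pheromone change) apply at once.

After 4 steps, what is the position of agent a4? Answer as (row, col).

(1, 3)

t=1: a0@(2,0) a1@(0,0) a2@(1,3) a3@(1,0) a4@(0,0) a5@(0,0) | pheromone: 3 0 0 0 / 1 0 0 5 / 1 0 0 0 / 0 0 0 0 / 0 0 0 0
t=2: a0@(1,3) a1@(1,3) a2@(1,3) a3@(1,3) a4@(1,3) a5@(1,3) | pheromone: 2 0 0 0 / 0 0 0 10 / 0 0 0 0 / 0 0 0 0 / 0 0 0 0
t=3: a0@(1,3) a1@(1,3) a2@(1,3) a3@(1,3) a4@(1,3) a5@(1,3) | pheromone: 1 0 0 0 / 0 0 0 15 / 0 0 0 0 / 0 0 0 0 / 0 0 0 0
t=4: a0@(1,3) a1@(1,3) a2@(1,3) a3@(1,3) a4@(1,3) a5@(1,3) | pheromone: 0 0 0 0 / 0 0 0 20 / 0 0 0 0 / 0 0 0 0 / 0 0 0 0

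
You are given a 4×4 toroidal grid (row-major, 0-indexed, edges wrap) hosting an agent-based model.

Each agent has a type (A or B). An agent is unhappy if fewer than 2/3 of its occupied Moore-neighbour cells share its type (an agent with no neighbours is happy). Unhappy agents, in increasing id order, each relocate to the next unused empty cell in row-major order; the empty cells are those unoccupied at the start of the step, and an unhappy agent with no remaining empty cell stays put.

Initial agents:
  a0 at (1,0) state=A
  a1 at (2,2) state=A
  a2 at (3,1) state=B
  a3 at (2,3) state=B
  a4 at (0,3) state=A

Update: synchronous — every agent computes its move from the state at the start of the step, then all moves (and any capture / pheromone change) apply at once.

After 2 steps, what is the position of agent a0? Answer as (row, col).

t=1: a0@(0,0):A a1@(0,1):A a2@(0,2):B a3@(1,1):B a4@(0,3):A
t=2: a0@(0,0):A a1@(1,0):A a2@(1,2):B a3@(1,3):B a4@(2,0):A

(0, 0)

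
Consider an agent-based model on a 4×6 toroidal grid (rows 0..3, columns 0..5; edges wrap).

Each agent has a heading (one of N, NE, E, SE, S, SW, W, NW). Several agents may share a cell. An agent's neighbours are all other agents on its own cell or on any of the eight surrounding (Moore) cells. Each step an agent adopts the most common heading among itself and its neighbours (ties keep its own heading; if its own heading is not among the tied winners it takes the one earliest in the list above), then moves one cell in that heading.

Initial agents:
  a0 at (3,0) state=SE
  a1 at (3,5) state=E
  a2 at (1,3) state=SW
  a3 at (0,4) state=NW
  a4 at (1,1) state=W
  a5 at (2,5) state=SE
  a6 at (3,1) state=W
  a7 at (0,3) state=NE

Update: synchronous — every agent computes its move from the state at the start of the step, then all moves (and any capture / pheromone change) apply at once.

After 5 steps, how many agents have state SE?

t=1: a0@(0,1):SE a1@(0,0):SE a2@(2,2):SW a3@(3,3):NW a4@(1,0):W a5@(3,0):SE a6@(3,0):W a7@(3,4):NE
t=2: a0@(1,2):SE a1@(1,1):SE a2@(3,1):SW a3@(2,2):NW a4@(2,1):SE a5@(0,1):SE a6@(0,1):SE a7@(2,5):NE
t=3: a0@(2,3):SE a1@(2,2):SE a2@(0,2):SE a3@(3,3):SE a4@(3,2):SE a5@(1,2):SE a6@(1,2):SE a7@(1,0):NE
t=4: a0@(3,4):SE a1@(3,3):SE a2@(1,3):SE a3@(0,4):SE a4@(0,3):SE a5@(2,3):SE a6@(2,3):SE a7@(0,1):NE
t=5: a0@(0,5):SE a1@(0,4):SE a2@(2,4):SE a3@(1,5):SE a4@(1,4):SE a5@(3,4):SE a6@(3,4):SE a7@(3,2):NE

7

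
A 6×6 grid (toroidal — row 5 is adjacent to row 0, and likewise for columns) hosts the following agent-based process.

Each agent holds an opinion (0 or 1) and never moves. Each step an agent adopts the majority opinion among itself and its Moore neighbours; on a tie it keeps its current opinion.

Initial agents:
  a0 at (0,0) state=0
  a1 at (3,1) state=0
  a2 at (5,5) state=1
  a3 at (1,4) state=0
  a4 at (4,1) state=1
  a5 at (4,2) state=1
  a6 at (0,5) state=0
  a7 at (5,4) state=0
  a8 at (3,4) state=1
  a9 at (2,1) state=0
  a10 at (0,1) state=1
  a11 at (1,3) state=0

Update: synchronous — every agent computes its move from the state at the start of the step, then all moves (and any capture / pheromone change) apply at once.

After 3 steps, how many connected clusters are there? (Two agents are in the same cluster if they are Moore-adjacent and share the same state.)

t=1: a0@(0,0):0 a1@(3,1):0 a2@(5,5):0 a3@(1,4):0 a4@(4,1):1 a5@(4,2):1 a6@(0,5):0 a7@(5,4):0 a8@(3,4):1 a9@(2,1):0 a10@(0,1):1 a11@(1,3):0
t=2: (unchanged — steady state)

5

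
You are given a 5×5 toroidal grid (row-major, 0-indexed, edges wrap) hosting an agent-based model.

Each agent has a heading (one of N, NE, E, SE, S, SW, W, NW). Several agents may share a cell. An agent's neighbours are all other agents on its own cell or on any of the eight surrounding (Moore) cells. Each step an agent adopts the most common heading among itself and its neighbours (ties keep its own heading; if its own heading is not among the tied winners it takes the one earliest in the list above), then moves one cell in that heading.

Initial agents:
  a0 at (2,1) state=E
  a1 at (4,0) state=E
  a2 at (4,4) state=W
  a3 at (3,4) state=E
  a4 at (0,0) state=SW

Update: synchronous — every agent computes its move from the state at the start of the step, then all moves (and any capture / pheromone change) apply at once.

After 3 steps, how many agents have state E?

t=1: a0@(2,2):E a1@(4,1):E a2@(4,0):E a3@(3,0):E a4@(1,4):SW
t=2: a0@(2,3):E a1@(4,2):E a2@(4,1):E a3@(3,1):E a4@(2,3):SW
t=3: a0@(2,4):E a1@(4,3):E a2@(4,2):E a3@(3,2):E a4@(3,2):SW

4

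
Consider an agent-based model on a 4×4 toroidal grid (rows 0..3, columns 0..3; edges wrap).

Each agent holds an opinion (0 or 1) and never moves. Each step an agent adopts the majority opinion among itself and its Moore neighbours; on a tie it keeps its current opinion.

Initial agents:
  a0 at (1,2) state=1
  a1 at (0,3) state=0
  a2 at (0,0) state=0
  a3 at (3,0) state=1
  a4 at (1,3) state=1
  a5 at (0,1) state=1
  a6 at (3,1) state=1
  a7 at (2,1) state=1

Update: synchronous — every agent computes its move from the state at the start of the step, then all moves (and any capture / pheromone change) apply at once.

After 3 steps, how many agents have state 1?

8

t=1: a0@(1,2):1 a1@(0,3):1 a2@(0,0):1 a3@(3,0):1 a4@(1,3):1 a5@(0,1):1 a6@(3,1):1 a7@(2,1):1
t=2: (unchanged — steady state)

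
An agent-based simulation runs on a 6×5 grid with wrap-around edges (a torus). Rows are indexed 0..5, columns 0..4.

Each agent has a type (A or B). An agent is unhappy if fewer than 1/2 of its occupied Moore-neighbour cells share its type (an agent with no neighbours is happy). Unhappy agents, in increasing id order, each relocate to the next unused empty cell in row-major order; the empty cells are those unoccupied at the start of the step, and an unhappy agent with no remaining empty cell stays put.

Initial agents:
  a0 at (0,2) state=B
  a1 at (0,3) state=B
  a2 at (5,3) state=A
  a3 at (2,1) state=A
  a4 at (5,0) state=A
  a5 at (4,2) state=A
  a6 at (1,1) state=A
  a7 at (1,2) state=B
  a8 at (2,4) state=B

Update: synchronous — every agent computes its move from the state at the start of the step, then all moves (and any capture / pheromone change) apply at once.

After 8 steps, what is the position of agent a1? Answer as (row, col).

(0, 3)

t=1: a0@(0,2):B a1@(0,3):B a2@(0,0):A a3@(2,1):A a4@(5,0):A a5@(4,2):A a6@(0,1):A a7@(1,2):B a8@(2,4):B
t=2: a0@(0,2):B a1@(0,3):B a2@(0,0):A a3@(0,4):A a4@(5,0):A a5@(4,2):A a6@(0,1):A a7@(1,2):B a8@(2,4):B
t=3: (unchanged — steady state)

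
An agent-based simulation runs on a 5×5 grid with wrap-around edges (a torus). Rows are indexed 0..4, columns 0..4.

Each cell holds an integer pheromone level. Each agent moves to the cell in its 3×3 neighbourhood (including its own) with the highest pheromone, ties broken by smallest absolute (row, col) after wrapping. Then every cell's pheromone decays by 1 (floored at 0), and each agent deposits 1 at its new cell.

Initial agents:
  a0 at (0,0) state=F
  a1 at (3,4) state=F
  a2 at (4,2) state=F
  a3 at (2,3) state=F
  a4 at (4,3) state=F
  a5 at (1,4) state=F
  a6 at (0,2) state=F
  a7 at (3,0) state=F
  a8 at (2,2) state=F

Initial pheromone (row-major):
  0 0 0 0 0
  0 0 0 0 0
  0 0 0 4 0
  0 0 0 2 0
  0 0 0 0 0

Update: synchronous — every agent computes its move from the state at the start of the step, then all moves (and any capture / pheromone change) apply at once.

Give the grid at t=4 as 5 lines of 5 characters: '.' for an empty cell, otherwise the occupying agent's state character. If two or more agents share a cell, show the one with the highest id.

t=1: a0@(0,0) a1@(2,3) a2@(3,3) a3@(2,3) a4@(3,3) a5@(2,3) a6@(0,1) a7@(2,0) a8@(2,3) | pheromone: 1 1 0 0 0 / 0 0 0 0 0 / 1 0 0 7 0 / 0 0 0 3 0 / 0 0 0 0 0
t=2: a0@(0,0) a1@(2,3) a2@(2,3) a3@(2,3) a4@(2,3) a5@(2,3) a6@(0,0) a7@(2,0) a8@(2,3) | pheromone: 2 0 0 0 0 / 0 0 0 0 0 / 1 0 0 12 0 / 0 0 0 2 0 / 0 0 0 0 0
t=3: a0@(0,0) a1@(2,3) a2@(2,3) a3@(2,3) a4@(2,3) a5@(2,3) a6@(0,0) a7@(2,0) a8@(2,3) | pheromone: 3 0 0 0 0 / 0 0 0 0 0 / 1 0 0 17 0 / 0 0 0 1 0 / 0 0 0 0 0
t=4: a0@(0,0) a1@(2,3) a2@(2,3) a3@(2,3) a4@(2,3) a5@(2,3) a6@(0,0) a7@(2,0) a8@(2,3) | pheromone: 4 0 0 0 0 / 0 0 0 0 0 / 1 0 0 22 0 / 0 0 0 0 0 / 0 0 0 0 0

F....
.....
F..F.
.....
.....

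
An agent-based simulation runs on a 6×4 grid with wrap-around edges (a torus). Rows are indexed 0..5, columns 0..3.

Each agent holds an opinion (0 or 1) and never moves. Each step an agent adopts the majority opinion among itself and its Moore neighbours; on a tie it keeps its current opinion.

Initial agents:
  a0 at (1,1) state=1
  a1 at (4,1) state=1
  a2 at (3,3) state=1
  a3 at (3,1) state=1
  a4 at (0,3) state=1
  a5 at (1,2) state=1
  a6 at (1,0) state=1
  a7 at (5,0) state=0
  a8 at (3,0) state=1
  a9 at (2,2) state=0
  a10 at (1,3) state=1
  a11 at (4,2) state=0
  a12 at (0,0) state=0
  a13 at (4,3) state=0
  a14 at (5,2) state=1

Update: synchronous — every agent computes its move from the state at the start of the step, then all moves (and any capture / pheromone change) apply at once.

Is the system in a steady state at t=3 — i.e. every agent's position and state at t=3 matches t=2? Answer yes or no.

no

t=1: a0@(1,1):1 a1@(4,1):1 a2@(3,3):0 a3@(3,1):1 a4@(0,3):1 a5@(1,2):1 a6@(1,0):1 a7@(5,0):0 a8@(3,0):1 a9@(2,2):1 a10@(1,3):1 a11@(4,2):1 a12@(0,0):1 a13@(4,3):0 a14@(5,2):1
t=2: a0@(1,1):1 a1@(4,1):1 a2@(3,3):1 a3@(3,1):1 a4@(0,3):1 a5@(1,2):1 a6@(1,0):1 a7@(5,0):1 a8@(3,0):1 a9@(2,2):1 a10@(1,3):1 a11@(4,2):1 a12@(0,0):1 a13@(4,3):0 a14@(5,2):1
t=3: a0@(1,1):1 a1@(4,1):1 a2@(3,3):1 a3@(3,1):1 a4@(0,3):1 a5@(1,2):1 a6@(1,0):1 a7@(5,0):1 a8@(3,0):1 a9@(2,2):1 a10@(1,3):1 a11@(4,2):1 a12@(0,0):1 a13@(4,3):1 a14@(5,2):1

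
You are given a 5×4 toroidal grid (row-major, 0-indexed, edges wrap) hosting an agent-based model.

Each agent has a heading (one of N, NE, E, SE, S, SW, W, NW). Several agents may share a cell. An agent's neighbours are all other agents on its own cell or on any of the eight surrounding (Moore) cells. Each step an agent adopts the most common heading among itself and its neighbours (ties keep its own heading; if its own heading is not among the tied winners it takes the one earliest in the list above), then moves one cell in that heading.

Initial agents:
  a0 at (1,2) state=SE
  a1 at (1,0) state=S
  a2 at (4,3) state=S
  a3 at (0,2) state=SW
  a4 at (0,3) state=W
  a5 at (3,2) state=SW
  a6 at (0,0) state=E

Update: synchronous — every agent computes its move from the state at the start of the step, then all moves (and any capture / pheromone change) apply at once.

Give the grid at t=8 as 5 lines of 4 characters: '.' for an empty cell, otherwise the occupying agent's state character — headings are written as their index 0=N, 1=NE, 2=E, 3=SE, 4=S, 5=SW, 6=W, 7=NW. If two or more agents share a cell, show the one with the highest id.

....
..5.
4...
4..4
4..4

t=1: a0@(2,3):SE a1@(2,0):S a2@(0,2):SW a3@(1,1):SW a4@(1,3):S a5@(4,1):SW a6@(1,0):S
t=2: a0@(3,3):S a1@(3,0):S a2@(1,1):SW a3@(2,0):SW a4@(2,3):S a5@(0,0):SW a6@(2,0):S
t=3: a0@(4,3):S a1@(4,0):S a2@(2,0):SW a3@(3,0):S a4@(3,3):S a5@(1,3):SW a6@(3,0):S
t=4: a0@(0,3):S a1@(0,0):S a2@(3,0):S a3@(4,0):S a4@(4,3):S a5@(2,2):SW a6@(4,0):S
t=5: a0@(1,3):S a1@(1,0):S a2@(4,0):S a3@(0,0):S a4@(0,3):S a5@(3,1):SW a6@(0,0):S
t=6: a0@(2,3):S a1@(2,0):S a2@(0,0):S a3@(1,0):S a4@(1,3):S a5@(4,0):SW a6@(1,0):S
t=7: a0@(3,3):S a1@(3,0):S a2@(1,0):S a3@(2,0):S a4@(2,3):S a5@(0,3):SW a6@(2,0):S
t=8: a0@(4,3):S a1@(4,0):S a2@(2,0):S a3@(3,0):S a4@(3,3):S a5@(1,2):SW a6@(3,0):S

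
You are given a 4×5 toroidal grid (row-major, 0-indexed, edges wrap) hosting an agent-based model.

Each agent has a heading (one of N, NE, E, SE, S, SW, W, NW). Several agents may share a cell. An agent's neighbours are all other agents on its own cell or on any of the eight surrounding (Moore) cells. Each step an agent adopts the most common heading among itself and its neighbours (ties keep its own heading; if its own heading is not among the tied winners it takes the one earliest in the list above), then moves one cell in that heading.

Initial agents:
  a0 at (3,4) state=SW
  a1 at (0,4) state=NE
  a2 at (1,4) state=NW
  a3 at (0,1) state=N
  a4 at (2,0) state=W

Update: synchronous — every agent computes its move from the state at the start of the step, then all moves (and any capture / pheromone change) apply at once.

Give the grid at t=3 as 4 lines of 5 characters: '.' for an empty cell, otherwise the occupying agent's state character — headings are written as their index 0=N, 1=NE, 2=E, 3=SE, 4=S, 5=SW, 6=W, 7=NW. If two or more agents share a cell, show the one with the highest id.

.....
.01..
.76..
.....

t=1: a0@(0,3):SW a1@(3,0):NE a2@(0,3):NW a3@(3,1):N a4@(2,4):W
t=2: a0@(1,2):SW a1@(2,1):NE a2@(3,2):NW a3@(2,1):N a4@(2,3):W
t=3: a0@(2,1):SW a1@(1,2):NE a2@(2,1):NW a3@(1,1):N a4@(2,2):W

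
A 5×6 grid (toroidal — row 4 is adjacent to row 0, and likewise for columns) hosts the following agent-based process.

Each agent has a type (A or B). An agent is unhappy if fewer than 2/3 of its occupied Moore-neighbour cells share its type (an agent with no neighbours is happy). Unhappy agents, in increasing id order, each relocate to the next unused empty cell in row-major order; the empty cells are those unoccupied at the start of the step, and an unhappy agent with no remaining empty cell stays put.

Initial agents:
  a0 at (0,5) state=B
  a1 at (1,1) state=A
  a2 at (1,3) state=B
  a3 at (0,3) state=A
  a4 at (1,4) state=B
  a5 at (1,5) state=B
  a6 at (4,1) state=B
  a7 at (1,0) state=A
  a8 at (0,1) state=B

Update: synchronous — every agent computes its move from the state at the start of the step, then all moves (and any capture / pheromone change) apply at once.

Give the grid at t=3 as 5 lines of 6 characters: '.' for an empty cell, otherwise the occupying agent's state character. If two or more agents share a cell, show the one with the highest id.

t=1: a0@(0,5):B a1@(0,0):A a2@(0,2):B a3@(0,4):A a4@(1,4):B a5@(1,5):B a6@(4,1):B a7@(1,2):A a8@(2,0):B
t=2: a0@(0,1):B a1@(0,3):A a2@(1,0):B a3@(1,1):A a4@(1,4):B a5@(1,3):B a6@(2,1):B a7@(2,2):A a8@(2,0):B
t=3: a0@(0,0):B a1@(0,2):A a2@(1,0):B a3@(0,4):A a4@(0,5):B a5@(1,2):B a6@(1,5):B a7@(2,3):A a8@(2,0):B

B.A.AB
B.B..B
B..A..
......
......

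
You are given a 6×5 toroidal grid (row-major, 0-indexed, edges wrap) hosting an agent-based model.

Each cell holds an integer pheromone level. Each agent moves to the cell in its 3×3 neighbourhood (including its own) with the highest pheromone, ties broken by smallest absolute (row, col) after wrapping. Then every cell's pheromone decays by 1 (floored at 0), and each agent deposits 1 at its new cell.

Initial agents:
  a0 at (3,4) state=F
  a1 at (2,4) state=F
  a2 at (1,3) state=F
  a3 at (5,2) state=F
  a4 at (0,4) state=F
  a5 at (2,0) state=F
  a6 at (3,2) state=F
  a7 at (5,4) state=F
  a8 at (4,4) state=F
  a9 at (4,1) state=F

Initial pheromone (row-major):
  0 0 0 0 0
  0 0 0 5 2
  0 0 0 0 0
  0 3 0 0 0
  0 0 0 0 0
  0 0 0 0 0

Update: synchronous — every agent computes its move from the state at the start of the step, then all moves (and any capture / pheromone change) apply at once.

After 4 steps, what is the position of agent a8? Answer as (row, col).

(3, 1)

t=1: a0@(2,0) a1@(1,3) a2@(1,3) a3@(0,1) a4@(1,3) a5@(3,1) a6@(3,1) a7@(0,0) a8@(3,0) a9@(3,1) | pheromone: 1 1 0 0 0 / 0 0 0 7 1 / 1 0 0 0 0 / 1 5 0 0 0 / 0 0 0 0 0 / 0 0 0 0 0
t=2: a0@(3,1) a1@(1,3) a2@(1,3) a3@(0,0) a4@(1,3) a5@(3,1) a6@(3,1) a7@(0,0) a8@(3,1) a9@(3,1) | pheromone: 2 0 0 0 0 / 0 0 0 9 0 / 0 0 0 0 0 / 0 9 0 0 0 / 0 0 0 0 0 / 0 0 0 0 0
t=3: a0@(3,1) a1@(1,3) a2@(1,3) a3@(0,0) a4@(1,3) a5@(3,1) a6@(3,1) a7@(0,0) a8@(3,1) a9@(3,1) | pheromone: 3 0 0 0 0 / 0 0 0 11 0 / 0 0 0 0 0 / 0 13 0 0 0 / 0 0 0 0 0 / 0 0 0 0 0
t=4: a0@(3,1) a1@(1,3) a2@(1,3) a3@(0,0) a4@(1,3) a5@(3,1) a6@(3,1) a7@(0,0) a8@(3,1) a9@(3,1) | pheromone: 4 0 0 0 0 / 0 0 0 13 0 / 0 0 0 0 0 / 0 17 0 0 0 / 0 0 0 0 0 / 0 0 0 0 0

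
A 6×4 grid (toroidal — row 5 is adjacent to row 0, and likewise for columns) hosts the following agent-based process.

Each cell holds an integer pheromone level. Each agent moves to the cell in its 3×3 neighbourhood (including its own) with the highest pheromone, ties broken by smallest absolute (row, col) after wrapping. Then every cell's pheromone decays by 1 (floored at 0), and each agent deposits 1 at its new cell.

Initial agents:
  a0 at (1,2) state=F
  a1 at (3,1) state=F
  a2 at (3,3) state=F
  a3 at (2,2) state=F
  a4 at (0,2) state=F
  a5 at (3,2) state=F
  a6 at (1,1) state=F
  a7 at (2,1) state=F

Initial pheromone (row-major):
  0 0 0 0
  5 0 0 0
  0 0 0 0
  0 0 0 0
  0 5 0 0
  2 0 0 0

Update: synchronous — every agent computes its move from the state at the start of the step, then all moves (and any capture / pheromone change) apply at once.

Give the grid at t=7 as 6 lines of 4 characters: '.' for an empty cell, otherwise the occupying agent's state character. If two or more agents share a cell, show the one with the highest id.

t=1: a0@(0,1) a1@(4,1) a2@(2,0) a3@(1,1) a4@(0,1) a5@(4,1) a6@(1,0) a7@(1,0) | pheromone: 0 2 0 0 / 6 1 0 0 / 1 0 0 0 / 0 0 0 0 / 0 6 0 0 / 1 0 0 0
t=2: a0@(1,0) a1@(4,1) a2@(1,0) a3@(1,0) a4@(1,0) a5@(4,1) a6@(1,0) a7@(1,0) | pheromone: 0 1 0 0 / 11 0 0 0 / 0 0 0 0 / 0 0 0 0 / 0 7 0 0 / 0 0 0 0
t=3: a0@(1,0) a1@(4,1) a2@(1,0) a3@(1,0) a4@(1,0) a5@(4,1) a6@(1,0) a7@(1,0) | pheromone: 0 0 0 0 / 16 0 0 0 / 0 0 0 0 / 0 0 0 0 / 0 8 0 0 / 0 0 0 0
t=4: a0@(1,0) a1@(4,1) a2@(1,0) a3@(1,0) a4@(1,0) a5@(4,1) a6@(1,0) a7@(1,0) | pheromone: 0 0 0 0 / 21 0 0 0 / 0 0 0 0 / 0 0 0 0 / 0 9 0 0 / 0 0 0 0
t=5: a0@(1,0) a1@(4,1) a2@(1,0) a3@(1,0) a4@(1,0) a5@(4,1) a6@(1,0) a7@(1,0) | pheromone: 0 0 0 0 / 26 0 0 0 / 0 0 0 0 / 0 0 0 0 / 0 10 0 0 / 0 0 0 0
t=6: a0@(1,0) a1@(4,1) a2@(1,0) a3@(1,0) a4@(1,0) a5@(4,1) a6@(1,0) a7@(1,0) | pheromone: 0 0 0 0 / 31 0 0 0 / 0 0 0 0 / 0 0 0 0 / 0 11 0 0 / 0 0 0 0
t=7: a0@(1,0) a1@(4,1) a2@(1,0) a3@(1,0) a4@(1,0) a5@(4,1) a6@(1,0) a7@(1,0) | pheromone: 0 0 0 0 / 36 0 0 0 / 0 0 0 0 / 0 0 0 0 / 0 12 0 0 / 0 0 0 0

....
F...
....
....
.F..
....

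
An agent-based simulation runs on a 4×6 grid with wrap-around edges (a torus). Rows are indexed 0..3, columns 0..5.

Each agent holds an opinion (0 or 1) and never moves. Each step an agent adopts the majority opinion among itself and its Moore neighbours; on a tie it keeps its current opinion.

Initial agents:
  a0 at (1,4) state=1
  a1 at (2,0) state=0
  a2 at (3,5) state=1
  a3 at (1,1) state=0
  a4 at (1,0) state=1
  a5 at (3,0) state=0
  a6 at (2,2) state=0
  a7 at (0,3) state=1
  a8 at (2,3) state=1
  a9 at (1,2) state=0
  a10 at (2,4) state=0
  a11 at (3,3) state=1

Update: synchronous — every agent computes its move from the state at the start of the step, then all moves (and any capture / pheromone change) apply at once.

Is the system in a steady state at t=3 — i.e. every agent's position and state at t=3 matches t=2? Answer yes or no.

yes

t=1: a0@(1,4):1 a1@(2,0):0 a2@(3,5):0 a3@(1,1):0 a4@(1,0):0 a5@(3,0):0 a6@(2,2):0 a7@(0,3):1 a8@(2,3):1 a9@(1,2):0 a10@(2,4):1 a11@(3,3):1
t=2: (unchanged — steady state)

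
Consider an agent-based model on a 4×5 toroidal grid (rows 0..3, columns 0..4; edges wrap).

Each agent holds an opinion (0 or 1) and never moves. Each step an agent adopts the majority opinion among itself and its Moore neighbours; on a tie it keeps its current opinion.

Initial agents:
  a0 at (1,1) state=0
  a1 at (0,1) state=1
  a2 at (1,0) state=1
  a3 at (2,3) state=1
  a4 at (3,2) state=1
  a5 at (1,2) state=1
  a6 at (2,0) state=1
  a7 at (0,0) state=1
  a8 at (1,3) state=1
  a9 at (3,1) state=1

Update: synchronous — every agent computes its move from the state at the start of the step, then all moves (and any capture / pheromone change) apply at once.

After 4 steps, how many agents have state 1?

10

t=1: a0@(1,1):1 a1@(0,1):1 a2@(1,0):1 a3@(2,3):1 a4@(3,2):1 a5@(1,2):1 a6@(2,0):1 a7@(0,0):1 a8@(1,3):1 a9@(3,1):1
t=2: (unchanged — steady state)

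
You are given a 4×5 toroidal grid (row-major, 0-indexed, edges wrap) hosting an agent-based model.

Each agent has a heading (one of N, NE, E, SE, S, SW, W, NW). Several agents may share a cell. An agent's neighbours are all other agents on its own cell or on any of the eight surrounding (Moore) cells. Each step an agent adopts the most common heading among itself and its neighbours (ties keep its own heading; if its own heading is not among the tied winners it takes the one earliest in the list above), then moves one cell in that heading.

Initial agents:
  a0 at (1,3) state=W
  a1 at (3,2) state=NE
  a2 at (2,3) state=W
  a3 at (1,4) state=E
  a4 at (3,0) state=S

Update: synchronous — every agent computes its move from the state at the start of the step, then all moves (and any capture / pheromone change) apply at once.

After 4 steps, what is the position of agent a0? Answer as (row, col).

t=1: a0@(1,2):W a1@(2,3):NE a2@(2,2):W a3@(1,3):W a4@(0,0):S
t=2: a0@(1,1):W a1@(2,2):W a2@(2,1):W a3@(1,2):W a4@(1,0):S
t=3: a0@(1,0):W a1@(2,1):W a2@(2,0):W a3@(1,1):W a4@(1,4):W
t=4: a0@(1,4):W a1@(2,0):W a2@(2,4):W a3@(1,0):W a4@(1,3):W

(1, 4)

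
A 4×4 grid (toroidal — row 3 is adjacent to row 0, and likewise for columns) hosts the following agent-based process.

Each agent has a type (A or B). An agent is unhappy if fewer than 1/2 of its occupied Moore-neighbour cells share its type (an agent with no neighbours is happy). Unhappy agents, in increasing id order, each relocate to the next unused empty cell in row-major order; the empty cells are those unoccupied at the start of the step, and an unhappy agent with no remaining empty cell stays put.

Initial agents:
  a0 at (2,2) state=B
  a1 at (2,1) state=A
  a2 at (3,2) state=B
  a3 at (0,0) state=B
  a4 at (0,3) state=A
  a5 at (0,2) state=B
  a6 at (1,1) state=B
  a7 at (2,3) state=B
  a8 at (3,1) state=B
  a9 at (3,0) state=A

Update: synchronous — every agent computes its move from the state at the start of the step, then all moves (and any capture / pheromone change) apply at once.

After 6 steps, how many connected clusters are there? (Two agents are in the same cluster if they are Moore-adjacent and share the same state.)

2

t=1: a0@(2,2):B a1@(0,1):A a2@(3,2):B a3@(0,0):B a4@(1,0):A a5@(0,2):B a6@(1,1):B a7@(2,3):B a8@(3,1):B a9@(1,2):A
t=2: a0@(2,2):B a1@(0,3):A a2@(3,2):B a3@(0,0):B a4@(1,3):A a5@(0,2):B a6@(1,1):B a7@(2,3):B a8@(3,1):B a9@(2,0):A
t=3: a0@(2,2):B a1@(0,1):A a2@(3,2):B a3@(0,0):B a4@(1,0):A a5@(0,2):B a6@(1,1):B a7@(2,3):B a8@(3,1):B a9@(1,2):A
t=4: a0@(2,2):B a1@(0,3):A a2@(3,2):B a3@(0,0):B a4@(1,3):A a5@(0,2):B a6@(1,1):B a7@(2,3):B a8@(3,1):B a9@(2,0):A
t=5: a0@(2,2):B a1@(0,1):A a2@(3,2):B a3@(0,0):B a4@(1,0):A a5@(0,2):B a6@(1,1):B a7@(2,3):B a8@(3,1):B a9@(1,2):A
t=6: a0@(2,2):B a1@(0,3):A a2@(3,2):B a3@(0,0):B a4@(1,3):A a5@(0,2):B a6@(1,1):B a7@(2,3):B a8@(3,1):B a9@(2,0):A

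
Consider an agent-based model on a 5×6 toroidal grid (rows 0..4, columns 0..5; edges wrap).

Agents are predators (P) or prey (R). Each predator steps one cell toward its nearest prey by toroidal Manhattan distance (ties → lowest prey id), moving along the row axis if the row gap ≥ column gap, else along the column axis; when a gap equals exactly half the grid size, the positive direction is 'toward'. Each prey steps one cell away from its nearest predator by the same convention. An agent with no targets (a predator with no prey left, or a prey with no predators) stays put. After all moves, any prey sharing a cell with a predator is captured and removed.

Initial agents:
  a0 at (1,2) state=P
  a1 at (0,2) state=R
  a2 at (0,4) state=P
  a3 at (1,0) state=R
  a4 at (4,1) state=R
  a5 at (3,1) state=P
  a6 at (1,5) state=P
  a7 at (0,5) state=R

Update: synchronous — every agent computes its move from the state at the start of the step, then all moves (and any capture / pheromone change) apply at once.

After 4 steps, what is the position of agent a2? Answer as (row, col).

t=1: a0@(0,2):P a1@(4,2):R a2@(0,5):P a3@(1,1):R a4@(0,1):R a5@(4,1):P a6@(1,0):P a7@(0,0):R
t=2: a0@(4,2):P a1@(3,2):R a2@(0,0):P a3@(1,2):R a5@(4,2):P a6@(1,1):P a7@(0,1):R
t=3: a0@(3,2):P a1@(2,2):R a2@(0,1):P a3@(1,3):R a5@(3,2):P a6@(1,2):P a7@(0,2):R
t=4: a0@(2,2):P a1@(1,2):R a2@(0,2):P a3@(1,4):R a5@(2,2):P a6@(2,2):P a7@(0,3):R

(0, 2)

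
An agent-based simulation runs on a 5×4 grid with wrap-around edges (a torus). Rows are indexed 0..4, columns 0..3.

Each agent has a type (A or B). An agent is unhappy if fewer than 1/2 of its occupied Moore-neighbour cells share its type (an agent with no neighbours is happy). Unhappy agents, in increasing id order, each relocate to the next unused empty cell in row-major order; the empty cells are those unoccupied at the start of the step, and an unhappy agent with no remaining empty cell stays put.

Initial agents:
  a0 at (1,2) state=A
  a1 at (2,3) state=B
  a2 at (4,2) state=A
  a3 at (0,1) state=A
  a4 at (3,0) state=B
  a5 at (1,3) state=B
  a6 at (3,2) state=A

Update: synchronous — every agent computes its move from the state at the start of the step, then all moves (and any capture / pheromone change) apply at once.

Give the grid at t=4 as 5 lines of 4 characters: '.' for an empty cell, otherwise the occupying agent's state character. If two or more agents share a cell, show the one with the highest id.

t=1: a0@(0,0):A a1@(2,3):B a2@(4,2):A a3@(0,1):A a4@(3,0):B a5@(1,3):B a6@(3,2):A
t=2: (unchanged — steady state)

AA..
...B
...B
B.A.
..A.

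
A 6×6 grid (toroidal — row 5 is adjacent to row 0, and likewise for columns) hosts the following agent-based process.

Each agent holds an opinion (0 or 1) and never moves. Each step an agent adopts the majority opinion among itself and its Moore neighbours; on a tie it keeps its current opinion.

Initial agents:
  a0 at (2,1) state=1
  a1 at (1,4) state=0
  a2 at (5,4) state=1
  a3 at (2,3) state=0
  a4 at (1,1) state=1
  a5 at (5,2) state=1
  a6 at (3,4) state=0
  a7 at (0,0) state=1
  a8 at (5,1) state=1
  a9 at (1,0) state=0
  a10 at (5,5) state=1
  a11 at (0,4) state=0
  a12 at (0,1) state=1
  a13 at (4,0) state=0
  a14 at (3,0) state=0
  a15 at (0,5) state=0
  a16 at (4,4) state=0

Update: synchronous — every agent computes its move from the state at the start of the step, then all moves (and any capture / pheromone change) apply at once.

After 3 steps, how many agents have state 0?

10

t=1: a0@(2,1):1 a1@(1,4):0 a2@(5,4):0 a3@(2,3):0 a4@(1,1):1 a5@(5,2):1 a6@(3,4):0 a7@(0,0):1 a8@(5,1):1 a9@(1,0):1 a10@(5,5):0 a11@(0,4):0 a12@(0,1):1 a13@(4,0):0 a14@(3,0):0 a15@(0,5):0 a16@(4,4):0
t=2: (unchanged — steady state)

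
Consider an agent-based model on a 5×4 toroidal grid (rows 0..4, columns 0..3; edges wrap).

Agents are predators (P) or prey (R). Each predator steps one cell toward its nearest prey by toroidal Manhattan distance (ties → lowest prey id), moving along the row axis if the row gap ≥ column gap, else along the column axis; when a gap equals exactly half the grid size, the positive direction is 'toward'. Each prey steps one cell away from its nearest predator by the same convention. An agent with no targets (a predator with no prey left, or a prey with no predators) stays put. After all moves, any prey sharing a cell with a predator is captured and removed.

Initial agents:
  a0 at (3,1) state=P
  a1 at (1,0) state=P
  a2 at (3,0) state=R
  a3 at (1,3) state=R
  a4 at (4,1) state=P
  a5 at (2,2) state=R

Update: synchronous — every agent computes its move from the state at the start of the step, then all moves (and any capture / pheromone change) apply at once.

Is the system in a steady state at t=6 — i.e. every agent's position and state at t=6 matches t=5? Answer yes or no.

t=1: a0@(3,0):P a1@(1,3):P a2@(3,3):R a3@(1,2):R a4@(3,1):P a5@(1,2):R
t=2: a0@(3,3):P a1@(1,2):P a3@(1,1):R a4@(3,2):P a5@(1,1):R
t=3: a0@(2,3):P a1@(1,1):P a3@(1,0):R a4@(2,2):P a5@(1,0):R
t=4: a0@(1,3):P a1@(1,0):P a4@(2,3):P
t=5: (unchanged — steady state)

yes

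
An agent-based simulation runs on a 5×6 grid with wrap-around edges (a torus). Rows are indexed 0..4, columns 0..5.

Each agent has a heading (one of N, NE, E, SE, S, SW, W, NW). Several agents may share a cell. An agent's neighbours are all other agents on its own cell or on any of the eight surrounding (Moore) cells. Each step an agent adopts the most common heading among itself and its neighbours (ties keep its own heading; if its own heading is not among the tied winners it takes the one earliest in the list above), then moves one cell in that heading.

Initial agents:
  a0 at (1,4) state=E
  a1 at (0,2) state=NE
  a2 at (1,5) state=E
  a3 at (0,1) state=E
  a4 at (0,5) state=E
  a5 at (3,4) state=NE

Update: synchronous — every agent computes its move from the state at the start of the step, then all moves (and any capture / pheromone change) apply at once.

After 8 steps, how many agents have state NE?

t=1: a0@(1,5):E a1@(4,3):NE a2@(1,0):E a3@(0,2):E a4@(0,0):E a5@(2,5):NE
t=2: a0@(1,0):E a1@(3,4):NE a2@(1,1):E a3@(0,3):E a4@(0,1):E a5@(2,0):E
t=3: a0@(1,1):E a1@(2,5):NE a2@(1,2):E a3@(0,4):E a4@(0,2):E a5@(2,1):E
t=4: a0@(1,2):E a1@(1,0):NE a2@(1,3):E a3@(0,5):E a4@(0,3):E a5@(2,2):E
t=5: a0@(1,3):E a1@(0,1):NE a2@(1,4):E a3@(0,0):E a4@(0,4):E a5@(2,3):E
t=6: a0@(1,4):E a1@(4,2):NE a2@(1,5):E a3@(0,1):E a4@(0,5):E a5@(2,4):E
t=7: a0@(1,5):E a1@(3,3):NE a2@(1,0):E a3@(0,2):E a4@(0,0):E a5@(2,5):E
t=8: a0@(1,0):E a1@(2,4):NE a2@(1,1):E a3@(0,3):E a4@(0,1):E a5@(2,0):E

1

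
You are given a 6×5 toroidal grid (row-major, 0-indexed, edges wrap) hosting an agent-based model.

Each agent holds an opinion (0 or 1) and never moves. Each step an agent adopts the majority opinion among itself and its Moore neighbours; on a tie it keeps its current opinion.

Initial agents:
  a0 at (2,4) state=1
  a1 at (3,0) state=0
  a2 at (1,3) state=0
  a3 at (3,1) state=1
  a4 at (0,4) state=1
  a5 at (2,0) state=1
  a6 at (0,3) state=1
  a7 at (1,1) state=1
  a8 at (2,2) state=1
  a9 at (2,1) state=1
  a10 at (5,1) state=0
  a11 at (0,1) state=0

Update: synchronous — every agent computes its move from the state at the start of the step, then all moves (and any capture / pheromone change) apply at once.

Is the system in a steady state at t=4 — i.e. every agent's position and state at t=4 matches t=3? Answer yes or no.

t=1: a0@(2,4):1 a1@(3,0):1 a2@(1,3):1 a3@(3,1):1 a4@(0,4):1 a5@(2,0):1 a6@(0,3):1 a7@(1,1):1 a8@(2,2):1 a9@(2,1):1 a10@(5,1):0 a11@(0,1):0
t=2: (unchanged — steady state)

yes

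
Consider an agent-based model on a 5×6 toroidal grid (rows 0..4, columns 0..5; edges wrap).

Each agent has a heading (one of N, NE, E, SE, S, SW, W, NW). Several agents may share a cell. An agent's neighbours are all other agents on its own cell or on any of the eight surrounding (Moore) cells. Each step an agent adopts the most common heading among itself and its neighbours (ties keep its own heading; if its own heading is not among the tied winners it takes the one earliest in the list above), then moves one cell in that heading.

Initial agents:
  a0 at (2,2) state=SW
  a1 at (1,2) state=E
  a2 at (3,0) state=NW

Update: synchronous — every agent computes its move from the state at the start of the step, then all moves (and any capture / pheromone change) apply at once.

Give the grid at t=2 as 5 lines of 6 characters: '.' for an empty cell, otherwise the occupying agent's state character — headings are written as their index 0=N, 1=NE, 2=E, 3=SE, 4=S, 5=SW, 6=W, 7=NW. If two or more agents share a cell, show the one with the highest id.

t=1: a0@(3,1):SW a1@(1,3):E a2@(2,5):NW
t=2: a0@(4,0):SW a1@(1,4):E a2@(1,4):NW

......
....7.
......
......
5.....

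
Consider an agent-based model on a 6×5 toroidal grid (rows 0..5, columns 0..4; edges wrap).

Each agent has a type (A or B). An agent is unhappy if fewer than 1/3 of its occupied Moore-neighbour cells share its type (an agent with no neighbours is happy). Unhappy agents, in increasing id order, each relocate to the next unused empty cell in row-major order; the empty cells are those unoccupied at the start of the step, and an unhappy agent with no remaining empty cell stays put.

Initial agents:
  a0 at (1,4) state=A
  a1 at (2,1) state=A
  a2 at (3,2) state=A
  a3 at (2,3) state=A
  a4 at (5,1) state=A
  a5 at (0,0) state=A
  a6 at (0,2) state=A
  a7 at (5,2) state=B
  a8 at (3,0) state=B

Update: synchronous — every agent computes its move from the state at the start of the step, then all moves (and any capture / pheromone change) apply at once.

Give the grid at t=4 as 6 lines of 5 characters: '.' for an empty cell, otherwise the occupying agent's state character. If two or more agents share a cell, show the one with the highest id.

t=1: a0@(1,4):A a1@(2,1):A a2@(3,2):A a3@(2,3):A a4@(5,1):A a5@(0,0):A a6@(0,2):A a7@(0,1):B a8@(0,3):B
t=2: a0@(1,4):A a1@(2,1):A a2@(3,2):A a3@(2,3):A a4@(5,1):A a5@(0,0):A a6@(0,2):A a7@(0,4):B a8@(1,0):B
t=3: a0@(1,4):A a1@(2,1):A a2@(3,2):A a3@(2,3):A a4@(5,1):A a5@(0,0):A a6@(0,2):A a7@(0,4):B a8@(0,1):B
t=4: a0@(1,4):A a1@(2,1):A a2@(3,2):A a3@(2,3):A a4@(5,1):A a5@(0,0):A a6@(0,2):A a7@(0,3):B a8@(1,0):B

A.AB.
B...A
.A.A.
..A..
.....
.A...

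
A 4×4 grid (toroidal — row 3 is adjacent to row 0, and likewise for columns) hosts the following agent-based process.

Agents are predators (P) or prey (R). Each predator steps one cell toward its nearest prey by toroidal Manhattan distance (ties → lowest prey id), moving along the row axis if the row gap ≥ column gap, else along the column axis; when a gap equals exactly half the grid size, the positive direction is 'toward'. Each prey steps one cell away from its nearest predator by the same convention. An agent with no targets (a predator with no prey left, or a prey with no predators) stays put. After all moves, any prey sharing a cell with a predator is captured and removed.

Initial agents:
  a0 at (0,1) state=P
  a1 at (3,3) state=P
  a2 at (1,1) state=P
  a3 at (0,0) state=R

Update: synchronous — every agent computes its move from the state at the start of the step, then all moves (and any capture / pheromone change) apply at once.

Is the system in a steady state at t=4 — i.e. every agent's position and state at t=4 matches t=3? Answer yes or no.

t=1: a0@(0,0):P a1@(0,3):P a2@(0,1):P
t=2: (unchanged — steady state)

yes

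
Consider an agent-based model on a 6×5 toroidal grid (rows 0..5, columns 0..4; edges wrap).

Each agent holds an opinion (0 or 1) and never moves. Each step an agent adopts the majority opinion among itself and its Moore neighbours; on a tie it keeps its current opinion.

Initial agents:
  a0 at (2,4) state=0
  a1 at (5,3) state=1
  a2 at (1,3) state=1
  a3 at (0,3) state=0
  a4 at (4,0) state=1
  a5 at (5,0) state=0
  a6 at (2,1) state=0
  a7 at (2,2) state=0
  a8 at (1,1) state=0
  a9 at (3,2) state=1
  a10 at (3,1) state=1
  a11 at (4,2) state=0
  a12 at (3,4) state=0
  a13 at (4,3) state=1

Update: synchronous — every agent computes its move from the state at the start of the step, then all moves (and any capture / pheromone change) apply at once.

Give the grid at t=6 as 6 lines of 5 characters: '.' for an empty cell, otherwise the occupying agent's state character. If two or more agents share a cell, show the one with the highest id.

t=1: a0@(2,4):0 a1@(5,3):1 a2@(1,3):0 a3@(0,3):1 a4@(4,0):1 a5@(5,0):0 a6@(2,1):0 a7@(2,2):0 a8@(1,1):0 a9@(3,2):1 a10@(3,1):1 a11@(4,2):1 a12@(3,4):0 a13@(4,3):1
t=2: (unchanged — steady state)

...1.
.0.0.
.00.0
.11.0
1.11.
0..1.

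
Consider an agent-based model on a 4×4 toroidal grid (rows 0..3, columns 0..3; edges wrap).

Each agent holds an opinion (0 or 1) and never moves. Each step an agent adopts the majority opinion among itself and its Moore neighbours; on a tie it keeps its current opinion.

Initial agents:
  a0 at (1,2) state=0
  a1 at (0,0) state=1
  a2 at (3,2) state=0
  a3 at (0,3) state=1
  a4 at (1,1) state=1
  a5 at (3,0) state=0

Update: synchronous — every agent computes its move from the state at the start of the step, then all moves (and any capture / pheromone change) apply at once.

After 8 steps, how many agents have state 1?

t=1: a0@(1,2):1 a1@(0,0):1 a2@(3,2):0 a3@(0,3):0 a4@(1,1):1 a5@(3,0):1
t=2: a0@(1,2):1 a1@(0,0):1 a2@(3,2):0 a3@(0,3):1 a4@(1,1):1 a5@(3,0):1
t=3: (unchanged — steady state)

5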